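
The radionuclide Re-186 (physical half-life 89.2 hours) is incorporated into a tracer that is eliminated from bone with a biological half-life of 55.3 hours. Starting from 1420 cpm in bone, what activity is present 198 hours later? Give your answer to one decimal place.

25.5 cpm

1/t_eff = 1/t_phys + 1/t_biol = 1/89.2 + 1/55.3 = 0.029294 per hour.
t_eff = 89.2 × 55.3 / (89.2 + 55.3) ≈ 34.137 hours.
Remaining = 1420 × (1/2)^(198/34.137) = 1420 × (1/2)^5.8002 ≈ 25.483 cpm.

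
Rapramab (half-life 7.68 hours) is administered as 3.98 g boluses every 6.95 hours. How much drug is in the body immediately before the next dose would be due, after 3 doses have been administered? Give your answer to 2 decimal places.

3.87 g

The 3 doses were given 20.85, 13.9, 6.95 hours ago.
Total = 3.98·(1/2)^(20.85/7.68) + 3.98·(1/2)^(13.9/7.68) + 3.98·(1/2)^(6.95/7.68)
      = 0.60622 + 1.1351 + 2.1255 ≈ 3.8669 g.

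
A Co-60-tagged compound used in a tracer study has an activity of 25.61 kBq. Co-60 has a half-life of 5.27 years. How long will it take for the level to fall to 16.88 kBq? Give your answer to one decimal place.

Fraction remaining = 16.88/25.61 ≈ 0.65912.
n = log₂(25.61/16.88) = ln(1.5172)/ln 2 ≈ 0.60139 half-lives.
t = n × t½ = 0.60139 × 5.27 ≈ 3.1693 years.

3.2 years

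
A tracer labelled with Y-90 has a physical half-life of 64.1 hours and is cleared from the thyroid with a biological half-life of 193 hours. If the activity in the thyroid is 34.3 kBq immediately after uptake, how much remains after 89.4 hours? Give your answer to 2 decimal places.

1/t_eff = 1/t_phys + 1/t_biol = 1/64.1 + 1/193 = 0.020782 per hour.
t_eff = 64.1 × 193 / (64.1 + 193) ≈ 48.119 hours.
Remaining = 34.3 × (1/2)^(89.4/48.119) = 34.3 × (1/2)^1.8579 ≈ 9.4625 kBq.

9.46 kBq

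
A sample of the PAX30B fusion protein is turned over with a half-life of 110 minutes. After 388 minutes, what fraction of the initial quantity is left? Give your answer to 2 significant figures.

0.087

n = 388/110 ≈ 3.5273 half-lives.
Fraction remaining = (1/2)^3.5273 ≈ 0.086733.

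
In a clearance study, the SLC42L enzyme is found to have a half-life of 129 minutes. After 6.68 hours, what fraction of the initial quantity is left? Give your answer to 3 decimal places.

0.116

6.68 hours = 400.8 minutes.
n = 400.8/129 ≈ 3.107 half-lives.
Fraction remaining = (1/2)^3.107 ≈ 0.11607.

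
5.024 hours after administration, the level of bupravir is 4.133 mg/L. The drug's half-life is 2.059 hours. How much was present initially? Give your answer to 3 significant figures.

Number of half-lives elapsed: n = 5.024/2.059 ≈ 2.44.
A₀ = A × 2^n = 4.133 × 2^2.44 = 4.133 × 5.4265 ≈ 22.428 mg/L.

22.4 mg/L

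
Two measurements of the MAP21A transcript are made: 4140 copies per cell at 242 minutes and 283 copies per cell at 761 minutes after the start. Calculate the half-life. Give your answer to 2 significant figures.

Over Δt = 761 − 242 = 519 minutes, the level fell by a factor of 4140/283 ≈ 14.629.
n = log₂(14.629) ≈ 3.8708 half-lives, so t½ = 519/3.8708 ≈ 134.08 minutes.

130 minutes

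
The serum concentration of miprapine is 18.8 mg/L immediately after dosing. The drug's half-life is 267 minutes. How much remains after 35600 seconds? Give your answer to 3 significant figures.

4.03 mg/L

Convert the elapsed time: 35600 seconds = 593.333 minutes.
Number of half-lives: n = 593.333/267 ≈ 2.2222.
Remaining = 18.8 × (1/2)^2.2222 = 18.8 × 0.21431 ≈ 4.029 mg/L.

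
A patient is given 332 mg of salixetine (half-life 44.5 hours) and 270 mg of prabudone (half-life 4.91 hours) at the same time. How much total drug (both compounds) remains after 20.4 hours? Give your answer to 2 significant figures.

salixetine: 332 × (1/2)^(20.4/44.5) = 332 × (1/2)^0.45843 ≈ 241.62 mg.
prabudone: 270 × (1/2)^(20.4/4.91) = 270 × (1/2)^4.1548 ≈ 15.158 mg.
Total = 241.62 + 15.158 ≈ 256.78 mg.

260 mg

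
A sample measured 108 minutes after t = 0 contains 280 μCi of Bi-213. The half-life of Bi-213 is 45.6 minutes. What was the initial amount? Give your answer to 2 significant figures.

Number of half-lives elapsed: n = 108/45.6 ≈ 2.3684.
A₀ = A × 2^n = 280 × 2^2.3684 = 280 × 5.1638 ≈ 1445.9 μCi.

1400 μCi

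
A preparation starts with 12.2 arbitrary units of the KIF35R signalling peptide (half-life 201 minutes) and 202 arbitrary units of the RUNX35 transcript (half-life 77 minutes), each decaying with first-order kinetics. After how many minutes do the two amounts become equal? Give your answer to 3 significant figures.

505 minutes

Set 12.2·(1/2)^(t/201) = 202·(1/2)^(t/77).
Taking log₂: log₂(12.2/202) = t·(1/201 − 1/77).
log₂(0.060396) = -4.0494; 1/201 − 1/77 = -0.0080119.
t = -4.0494 / -0.0080119 ≈ 505.42 minutes.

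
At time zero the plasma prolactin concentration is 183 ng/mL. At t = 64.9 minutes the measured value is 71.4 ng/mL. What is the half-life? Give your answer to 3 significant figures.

47.8 minutes

A/A₀ = 71.4/183 ≈ 0.39016.
n = log₂(2.563) ≈ 1.3578 half-lives elapsed in 64.9 minutes.
t½ = 64.9/1.3578 ≈ 47.796 minutes.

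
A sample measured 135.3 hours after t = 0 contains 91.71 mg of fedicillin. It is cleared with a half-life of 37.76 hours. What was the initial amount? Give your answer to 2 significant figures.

1100 mg

Number of half-lives elapsed: n = 135.3/37.76 ≈ 3.5832.
A₀ = A × 2^n = 91.71 × 2^3.5832 = 91.71 × 11.985 ≈ 1099.1 mg.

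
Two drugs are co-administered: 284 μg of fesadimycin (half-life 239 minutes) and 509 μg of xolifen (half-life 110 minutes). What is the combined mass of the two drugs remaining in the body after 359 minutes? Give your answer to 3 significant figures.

153 μg

fesadimycin: 284 × (1/2)^(359/239) = 284 × (1/2)^1.5021 ≈ 100.26 μg.
xolifen: 509 × (1/2)^(359/110) = 509 × (1/2)^3.2636 ≈ 52.999 μg.
Total = 100.26 + 52.999 ≈ 153.26 μg.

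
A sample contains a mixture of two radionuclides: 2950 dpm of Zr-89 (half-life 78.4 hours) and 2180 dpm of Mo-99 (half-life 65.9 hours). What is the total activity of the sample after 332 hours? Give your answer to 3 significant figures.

223 dpm

Zr-89: 2950 × (1/2)^(332/78.4) = 2950 × (1/2)^4.2347 ≈ 156.69 dpm.
Mo-99: 2180 × (1/2)^(332/65.9) = 2180 × (1/2)^5.0379 ≈ 66.357 dpm.
Total = 156.69 + 66.357 ≈ 223.05 dpm.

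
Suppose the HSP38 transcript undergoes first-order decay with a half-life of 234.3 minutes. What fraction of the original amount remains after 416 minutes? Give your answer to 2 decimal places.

n = 416/234.3 ≈ 1.7755 half-lives.
Fraction remaining = (1/2)^1.7755 ≈ 0.29209.

0.29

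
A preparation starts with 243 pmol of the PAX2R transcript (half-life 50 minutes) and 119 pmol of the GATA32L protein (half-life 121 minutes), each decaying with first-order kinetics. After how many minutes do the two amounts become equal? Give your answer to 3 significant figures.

87.8 minutes

Set 243·(1/2)^(t/50) = 119·(1/2)^(t/121).
Taking log₂: log₂(243/119) = t·(1/50 − 1/121).
log₂(2.042) = 1.03; 1/50 − 1/121 = 0.011736.
t = 1.03 / 0.011736 ≈ 87.767 minutes.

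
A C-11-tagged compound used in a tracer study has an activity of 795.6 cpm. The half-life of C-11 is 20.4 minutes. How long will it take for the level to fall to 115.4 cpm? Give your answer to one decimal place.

Fraction remaining = 115.4/795.6 ≈ 0.14505.
n = log₂(795.6/115.4) = ln(6.8943)/ln 2 ≈ 2.7854 half-lives.
t = n × t½ = 2.7854 × 20.4 ≈ 56.822 minutes.

56.8 minutes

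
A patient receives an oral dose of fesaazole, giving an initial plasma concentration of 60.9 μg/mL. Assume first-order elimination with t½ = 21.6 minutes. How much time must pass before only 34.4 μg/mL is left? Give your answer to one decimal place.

Fraction remaining = 34.4/60.9 ≈ 0.56486.
n = log₂(60.9/34.4) = ln(1.7703)/ln 2 ≈ 0.82403 half-lives.
t = n × t½ = 0.82403 × 21.6 ≈ 17.799 minutes.

17.8 minutes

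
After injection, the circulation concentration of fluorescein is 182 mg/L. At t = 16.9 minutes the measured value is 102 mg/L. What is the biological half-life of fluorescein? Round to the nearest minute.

20 minutes

A/A₀ = 102/182 ≈ 0.56044.
n = log₂(1.7843) ≈ 0.83537 half-lives elapsed in 16.9 minutes.
t½ = 16.9/0.83537 ≈ 20.231 minutes.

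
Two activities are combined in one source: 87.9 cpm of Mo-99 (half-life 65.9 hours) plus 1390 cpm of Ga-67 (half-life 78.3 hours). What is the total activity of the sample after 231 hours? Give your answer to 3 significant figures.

Mo-99: 87.9 × (1/2)^(231/65.9) = 87.9 × (1/2)^3.5053 ≈ 7.7408 cpm.
Ga-67: 1390 × (1/2)^(231/78.3) = 1390 × (1/2)^2.9502 ≈ 179.85 cpm.
Total = 7.7408 + 179.85 ≈ 187.59 cpm.

188 cpm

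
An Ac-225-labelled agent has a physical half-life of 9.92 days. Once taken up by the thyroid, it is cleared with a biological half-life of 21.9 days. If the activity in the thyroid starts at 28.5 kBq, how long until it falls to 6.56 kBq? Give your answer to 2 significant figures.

1/t_eff = 1/t_phys + 1/t_biol = 1/9.92 + 1/21.9 = 0.14647 per day.
t_eff = 9.92 × 21.9 / (9.92 + 21.9) ≈ 6.8274 days.
n = log₂(28.5/6.56) ≈ 2.1192; t = 2.1192 × 6.8274 ≈ 14.469 days.

14 days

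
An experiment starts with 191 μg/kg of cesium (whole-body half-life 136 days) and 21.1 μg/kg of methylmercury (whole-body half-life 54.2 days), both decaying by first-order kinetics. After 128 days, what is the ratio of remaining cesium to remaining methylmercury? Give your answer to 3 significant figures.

24.2

cesium: 191 × (1/2)^(128/136) = 191 × (1/2)^0.94118 ≈ 99.474 μg/kg.
methylmercury: 21.1 × (1/2)^(128/54.2) = 21.1 × (1/2)^2.3616 ≈ 4.1055 μg/kg.
Ratio ≈ 99.474 / 4.1055 ≈ 24.23.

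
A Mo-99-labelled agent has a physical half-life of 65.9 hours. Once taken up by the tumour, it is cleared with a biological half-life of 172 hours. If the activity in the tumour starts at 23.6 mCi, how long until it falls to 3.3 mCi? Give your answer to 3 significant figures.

1/t_eff = 1/t_phys + 1/t_biol = 1/65.9 + 1/172 = 0.020988 per hour.
t_eff = 65.9 × 172 / (65.9 + 172) ≈ 47.645 hours.
n = log₂(23.6/3.3) ≈ 2.8382; t = 2.8382 × 47.645 ≈ 135.23 hours.

135 hours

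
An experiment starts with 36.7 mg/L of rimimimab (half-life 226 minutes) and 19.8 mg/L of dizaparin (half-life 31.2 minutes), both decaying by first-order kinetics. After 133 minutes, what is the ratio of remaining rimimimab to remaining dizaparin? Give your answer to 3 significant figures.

23.7

rimimimab: 36.7 × (1/2)^(133/226) = 36.7 × (1/2)^0.5885 ≈ 24.407 mg/L.
dizaparin: 19.8 × (1/2)^(133/31.2) = 19.8 × (1/2)^4.2628 ≈ 1.0314 mg/L.
Ratio ≈ 24.407 / 1.0314 ≈ 23.664.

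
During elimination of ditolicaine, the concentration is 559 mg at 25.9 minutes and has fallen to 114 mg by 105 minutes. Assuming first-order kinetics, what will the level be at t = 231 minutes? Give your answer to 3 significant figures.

Over Δt = 105 − 25.9 = 79.1 minutes, the level fell by a factor of 559/114 ≈ 4.9035.
n = log₂(4.9035) ≈ 2.2938 half-lives, so t½ = 79.1/2.2938 ≈ 34.484 minutes.
From t = 105 to t = 231: 114 × (1/2)^((231−105)/34.484) ≈ 9.057 mg.

9.06 mg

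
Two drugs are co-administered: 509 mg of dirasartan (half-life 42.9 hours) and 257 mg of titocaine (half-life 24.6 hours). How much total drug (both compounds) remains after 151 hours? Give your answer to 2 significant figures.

48 mg

dirasartan: 509 × (1/2)^(151/42.9) = 509 × (1/2)^3.5198 ≈ 44.376 mg.
titocaine: 257 × (1/2)^(151/24.6) = 257 × (1/2)^6.1382 ≈ 3.6488 mg.
Total = 44.376 + 3.6488 ≈ 48.025 mg.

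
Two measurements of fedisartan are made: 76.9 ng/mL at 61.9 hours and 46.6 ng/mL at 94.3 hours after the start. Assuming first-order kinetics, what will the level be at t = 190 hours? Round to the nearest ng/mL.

11 ng/mL

Over Δt = 94.3 − 61.9 = 32.4 hours, the level fell by a factor of 76.9/46.6 ≈ 1.6502.
n = log₂(1.6502) ≈ 0.72265 half-lives, so t½ = 32.4/0.72265 ≈ 44.835 hours.
From t = 94.3 to t = 190: 46.6 × (1/2)^((190−94.3)/44.835) ≈ 10.613 ng/mL.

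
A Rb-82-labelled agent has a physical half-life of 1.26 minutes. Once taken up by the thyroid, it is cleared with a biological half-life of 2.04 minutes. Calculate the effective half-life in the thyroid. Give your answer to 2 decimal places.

1/t_eff = 1/t_phys + 1/t_biol = 1/1.26 + 1/2.04 = 1.2838 per minute.
t_eff = 1.26 × 2.04 / (1.26 + 2.04) ≈ 0.77891 minutes.

0.78 minutes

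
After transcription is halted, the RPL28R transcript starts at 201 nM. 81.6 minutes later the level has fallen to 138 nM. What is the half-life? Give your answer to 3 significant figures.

A/A₀ = 138/201 ≈ 0.68657.
n = log₂(1.4565) ≈ 0.54253 half-lives elapsed in 81.6 minutes.
t½ = 81.6/0.54253 ≈ 150.41 minutes.

150 minutes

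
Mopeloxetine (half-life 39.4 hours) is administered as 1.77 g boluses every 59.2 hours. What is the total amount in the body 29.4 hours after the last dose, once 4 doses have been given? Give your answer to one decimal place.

The 4 doses were given 207, 147.8, 88.6, 29.4 hours ago.
Total = 1.77·(1/2)^(207/39.4) + 1.77·(1/2)^(147.8/39.4) + 1.77·(1/2)^(88.6/39.4) + 1.77·(1/2)^(29.4/39.4)
      = 0.04639 + 0.13144 + 0.37242 + 1.0552 ≈ 1.6055 g.

1.6 g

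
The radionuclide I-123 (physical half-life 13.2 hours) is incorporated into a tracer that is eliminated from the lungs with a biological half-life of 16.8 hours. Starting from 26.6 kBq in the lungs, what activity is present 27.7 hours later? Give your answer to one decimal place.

2.0 kBq

1/t_eff = 1/t_phys + 1/t_biol = 1/13.2 + 1/16.8 = 0.13528 per hour.
t_eff = 13.2 × 16.8 / (13.2 + 16.8) ≈ 7.392 hours.
Remaining = 26.6 × (1/2)^(27.7/7.392) = 26.6 × (1/2)^3.7473 ≈ 1.9808 kBq.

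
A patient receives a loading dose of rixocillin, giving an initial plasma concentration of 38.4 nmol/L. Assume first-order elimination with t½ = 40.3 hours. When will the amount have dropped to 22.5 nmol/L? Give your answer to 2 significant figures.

Fraction remaining = 22.5/38.4 ≈ 0.58594.
n = log₂(38.4/22.5) = ln(1.7067)/ln 2 ≈ 0.77118 half-lives.
t = n × t½ = 0.77118 × 40.3 ≈ 31.079 hours.

31 hours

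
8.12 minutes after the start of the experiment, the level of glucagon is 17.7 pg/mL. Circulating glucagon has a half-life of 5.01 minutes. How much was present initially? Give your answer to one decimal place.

Number of half-lives elapsed: n = 8.12/5.01 ≈ 1.6208.
A₀ = A × 2^n = 17.7 × 2^1.6208 = 17.7 × 3.0754 ≈ 54.434 pg/mL.

54.4 pg/mL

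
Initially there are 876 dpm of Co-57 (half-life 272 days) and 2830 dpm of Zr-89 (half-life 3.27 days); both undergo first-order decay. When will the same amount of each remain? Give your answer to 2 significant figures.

5.6 days

Set 876·(1/2)^(t/272) = 2830·(1/2)^(t/3.27).
Taking log₂: log₂(876/2830) = t·(1/272 − 1/3.27).
log₂(0.30954) = -1.6918; 1/272 − 1/3.27 = -0.30213.
t = -1.6918 / -0.30213 ≈ 5.5995 days.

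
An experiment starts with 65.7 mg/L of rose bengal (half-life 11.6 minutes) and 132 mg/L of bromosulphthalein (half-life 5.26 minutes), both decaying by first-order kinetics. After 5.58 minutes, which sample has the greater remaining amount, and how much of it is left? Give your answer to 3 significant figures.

bromosulphthalein, 63.3 mg/L

rose bengal: 65.7 × (1/2)^0.48103 ≈ 47.072 mg/L.
bromosulphthalein: 132 × (1/2)^1.0608 ≈ 63.275 mg/L.
Bromosulphthalein has more remaining, at ≈ 63.275 mg/L.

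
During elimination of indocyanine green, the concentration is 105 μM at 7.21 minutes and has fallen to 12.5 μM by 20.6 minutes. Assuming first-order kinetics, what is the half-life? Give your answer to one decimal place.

Over Δt = 20.6 − 7.21 = 13.39 minutes, the level fell by a factor of 105/12.5 ≈ 8.4.
n = log₂(8.4) ≈ 3.0704 half-lives, so t½ = 13.39/3.0704 ≈ 4.361 minutes.

4.4 minutes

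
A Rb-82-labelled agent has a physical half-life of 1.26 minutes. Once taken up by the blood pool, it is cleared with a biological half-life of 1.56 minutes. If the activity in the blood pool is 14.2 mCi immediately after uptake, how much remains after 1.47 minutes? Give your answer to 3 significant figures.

1/t_eff = 1/t_phys + 1/t_biol = 1/1.26 + 1/1.56 = 1.4347 per minute.
t_eff = 1.26 × 1.56 / (1.26 + 1.56) ≈ 0.69702 minutes.
Remaining = 14.2 × (1/2)^(1.47/0.69702) = 14.2 × (1/2)^2.109 ≈ 3.2917 mCi.

3.29 mCi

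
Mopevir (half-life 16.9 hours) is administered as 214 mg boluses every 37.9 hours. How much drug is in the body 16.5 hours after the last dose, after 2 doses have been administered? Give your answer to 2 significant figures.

The 2 doses were given 54.4, 16.5 hours ago.
Total = 214·(1/2)^(54.4/16.9) + 214·(1/2)^(16.5/16.9)
      = 22.984 + 108.77 ≈ 131.75 mg.

130 mg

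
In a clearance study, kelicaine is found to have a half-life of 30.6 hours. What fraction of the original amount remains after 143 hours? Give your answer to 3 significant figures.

0.0392

n = 143/30.6 ≈ 4.6732 half-lives.
Fraction remaining = (1/2)^4.6732 ≈ 0.039195.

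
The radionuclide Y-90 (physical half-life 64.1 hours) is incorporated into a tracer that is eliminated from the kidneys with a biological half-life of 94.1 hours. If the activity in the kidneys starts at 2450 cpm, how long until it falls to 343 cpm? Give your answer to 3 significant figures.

1/t_eff = 1/t_phys + 1/t_biol = 1/64.1 + 1/94.1 = 0.026228 per hour.
t_eff = 64.1 × 94.1 / (64.1 + 94.1) ≈ 38.128 hours.
n = log₂(2450/343) ≈ 2.8365; t = 2.8365 × 38.128 ≈ 108.15 hours.

108 hours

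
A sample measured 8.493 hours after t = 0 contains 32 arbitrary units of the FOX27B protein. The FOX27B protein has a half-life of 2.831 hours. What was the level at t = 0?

Number of half-lives elapsed: n = 8.493/2.831 ≈ 3.
A₀ = A × 2^n = 32 × 2^3 = 32 × 8 ≈ 256 arbitrary units.

256 arbitrary units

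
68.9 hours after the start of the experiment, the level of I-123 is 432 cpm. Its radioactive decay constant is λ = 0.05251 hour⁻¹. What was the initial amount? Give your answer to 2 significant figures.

16000 cpm

t½ = ln 2 / λ = 0.69315 / 0.05251 ≈ 13.2 hours.
Number of half-lives elapsed: n = 68.9/13.2 ≈ 5.2196.
A₀ = A × 2^n = 432 × 2^5.2196 = 432 × 37.261 ≈ 16097 cpm.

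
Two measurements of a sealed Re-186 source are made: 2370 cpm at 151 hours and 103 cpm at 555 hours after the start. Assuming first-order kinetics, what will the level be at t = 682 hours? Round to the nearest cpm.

Over Δt = 555 − 151 = 404 hours, the level fell by a factor of 2370/103 ≈ 23.01.
n = log₂(23.01) ≈ 4.5242 half-lives, so t½ = 404/4.5242 ≈ 89.298 hours.
From t = 555 to t = 682: 103 × (1/2)^((682−555)/89.298) ≈ 38.434 cpm.

38 cpm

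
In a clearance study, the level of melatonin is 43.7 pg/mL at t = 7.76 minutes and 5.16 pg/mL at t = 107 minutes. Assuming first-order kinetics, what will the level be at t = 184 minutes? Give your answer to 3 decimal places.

Over Δt = 107 − 7.76 = 99.24 minutes, the level fell by a factor of 43.7/5.16 ≈ 8.469.
n = log₂(8.469) ≈ 3.0822 half-lives, so t½ = 99.24/3.0822 ≈ 32.198 minutes.
From t = 107 to t = 184: 5.16 × (1/2)^((184−107)/32.198) ≈ 0.98344 pg/mL.

0.983 pg/mL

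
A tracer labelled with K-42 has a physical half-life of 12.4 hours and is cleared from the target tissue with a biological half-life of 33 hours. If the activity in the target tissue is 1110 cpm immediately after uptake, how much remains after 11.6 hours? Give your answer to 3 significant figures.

1/t_eff = 1/t_phys + 1/t_biol = 1/12.4 + 1/33 = 0.11095 per hour.
t_eff = 12.4 × 33 / (12.4 + 33) ≈ 9.0132 hours.
Remaining = 1110 × (1/2)^(11.6/9.0132) = 1110 × (1/2)^1.287 ≈ 454.88 cpm.

455 cpm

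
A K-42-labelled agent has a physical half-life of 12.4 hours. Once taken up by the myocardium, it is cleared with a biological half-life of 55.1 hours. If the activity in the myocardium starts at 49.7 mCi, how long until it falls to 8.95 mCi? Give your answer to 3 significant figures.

25.0 hours

1/t_eff = 1/t_phys + 1/t_biol = 1/12.4 + 1/55.1 = 0.098794 per hour.
t_eff = 12.4 × 55.1 / (12.4 + 55.1) ≈ 10.122 hours.
n = log₂(49.7/8.95) ≈ 2.4733; t = 2.4733 × 10.122 ≈ 25.035 hours.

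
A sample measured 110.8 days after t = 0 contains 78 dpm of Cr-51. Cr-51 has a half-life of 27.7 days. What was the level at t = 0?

1248 dpm

Number of half-lives elapsed: n = 110.8/27.7 ≈ 4.
A₀ = A × 2^n = 78 × 2^4 = 78 × 16 ≈ 1248 dpm.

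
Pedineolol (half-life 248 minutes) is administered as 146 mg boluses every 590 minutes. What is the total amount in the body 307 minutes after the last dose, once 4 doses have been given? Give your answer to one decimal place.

The 4 doses were given 2077, 1487, 897, 307 minutes ago.
Total = 146·(1/2)^(2077/248) + 146·(1/2)^(1487/248) + 146·(1/2)^(897/248) + 146·(1/2)^(307/248)
      = 0.43977 + 2.2876 + 11.9 + 61.902 ≈ 76.53 mg.

76.5 mg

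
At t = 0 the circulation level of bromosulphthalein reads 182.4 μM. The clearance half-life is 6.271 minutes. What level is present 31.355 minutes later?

5.7 μM

Elapsed time is 5 half-lives (31.355/6.271).
Each half-life halves the amount: 182.4 × (1/2)^5 = 182.4/32 = 5.7 μM.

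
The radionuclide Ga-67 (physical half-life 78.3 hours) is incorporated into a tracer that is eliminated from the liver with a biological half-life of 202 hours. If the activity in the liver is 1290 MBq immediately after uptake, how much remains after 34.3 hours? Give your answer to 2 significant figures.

1/t_eff = 1/t_phys + 1/t_biol = 1/78.3 + 1/202 = 0.017722 per hour.
t_eff = 78.3 × 202 / (78.3 + 202) ≈ 56.427 hours.
Remaining = 1290 × (1/2)^(34.3/56.427) = 1290 × (1/2)^0.60786 ≈ 846.46 MBq.

850 MBq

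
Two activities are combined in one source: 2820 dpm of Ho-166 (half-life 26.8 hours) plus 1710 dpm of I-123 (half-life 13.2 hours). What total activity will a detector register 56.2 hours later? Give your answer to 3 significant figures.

749 dpm

Ho-166: 2820 × (1/2)^(56.2/26.8) = 2820 × (1/2)^2.097 ≈ 659.15 dpm.
I-123: 1710 × (1/2)^(56.2/13.2) = 1710 × (1/2)^4.2576 ≈ 89.4 dpm.
Total = 659.15 + 89.4 ≈ 748.55 dpm.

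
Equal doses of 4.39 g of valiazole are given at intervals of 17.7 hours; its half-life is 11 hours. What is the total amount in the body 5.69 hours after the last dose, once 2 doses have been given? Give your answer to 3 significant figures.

The 2 doses were given 23.39, 5.69 hours ago.
Total = 4.39·(1/2)^(23.39/11) + 4.39·(1/2)^(5.69/11)
      = 1.0055 + 3.0673 ≈ 4.0727 g.

4.07 g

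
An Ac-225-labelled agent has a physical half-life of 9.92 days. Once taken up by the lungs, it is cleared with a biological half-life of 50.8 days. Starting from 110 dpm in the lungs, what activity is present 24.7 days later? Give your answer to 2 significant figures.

14 dpm

1/t_eff = 1/t_phys + 1/t_biol = 1/9.92 + 1/50.8 = 0.12049 per day.
t_eff = 9.92 × 50.8 / (9.92 + 50.8) ≈ 8.2993 days.
Remaining = 110 × (1/2)^(24.7/8.2993) = 110 × (1/2)^2.9761 ≈ 13.979 dpm.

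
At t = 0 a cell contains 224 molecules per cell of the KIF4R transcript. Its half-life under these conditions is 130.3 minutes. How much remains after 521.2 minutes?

14 molecules per cell

Elapsed time is 4 half-lives (521.2/130.3).
Each half-life halves the amount: 224 × (1/2)^4 = 224/16 = 14 molecules per cell.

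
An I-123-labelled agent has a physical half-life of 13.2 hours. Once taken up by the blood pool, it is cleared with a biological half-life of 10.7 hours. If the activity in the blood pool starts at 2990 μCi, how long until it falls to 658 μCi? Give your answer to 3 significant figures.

12.9 hours

1/t_eff = 1/t_phys + 1/t_biol = 1/13.2 + 1/10.7 = 0.16922 per hour.
t_eff = 13.2 × 10.7 / (13.2 + 10.7) ≈ 5.9096 hours.
n = log₂(2990/658) ≈ 2.184; t = 2.184 × 5.9096 ≈ 12.907 hours.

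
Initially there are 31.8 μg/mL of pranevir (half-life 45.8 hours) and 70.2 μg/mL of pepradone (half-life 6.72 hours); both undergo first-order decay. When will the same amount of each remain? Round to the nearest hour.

9 hours

Set 31.8·(1/2)^(t/45.8) = 70.2·(1/2)^(t/6.72).
Taking log₂: log₂(31.8/70.2) = t·(1/45.8 − 1/6.72).
log₂(0.45299) = -1.1424; 1/45.8 − 1/6.72 = -0.12698.
t = -1.1424 / -0.12698 ≈ 8.9974 hours.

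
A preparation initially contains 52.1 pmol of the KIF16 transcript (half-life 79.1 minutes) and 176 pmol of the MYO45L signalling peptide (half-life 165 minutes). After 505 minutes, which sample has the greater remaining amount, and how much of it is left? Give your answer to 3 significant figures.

MYO45L signalling peptide, 21.1 pmol

KIF16 transcript: 52.1 × (1/2)^6.3843 ≈ 0.62368 pmol.
MYO45L signalling peptide: 176 × (1/2)^3.0606 ≈ 21.095 pmol.
MYO45L signalling peptide has more remaining, at ≈ 21.095 pmol.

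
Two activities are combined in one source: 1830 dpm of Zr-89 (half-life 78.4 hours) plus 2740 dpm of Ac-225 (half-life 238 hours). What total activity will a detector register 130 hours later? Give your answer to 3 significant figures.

2460 dpm

Zr-89: 1830 × (1/2)^(130/78.4) = 1830 × (1/2)^1.6582 ≈ 579.82 dpm.
Ac-225: 2740 × (1/2)^(130/238) = 2740 × (1/2)^0.54622 ≈ 1876.4 dpm.
Total = 579.82 + 1876.4 ≈ 2456.2 dpm.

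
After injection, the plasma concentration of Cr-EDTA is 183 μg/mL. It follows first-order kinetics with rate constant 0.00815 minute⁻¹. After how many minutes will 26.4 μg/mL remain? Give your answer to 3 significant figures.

238 minutes

t½ = ln 2 / λ = 0.69315 / 0.00815 ≈ 85.049 minutes.
Fraction remaining = 26.4/183 ≈ 0.14426.
n = log₂(183/26.4) = ln(6.9318)/ln 2 ≈ 2.7932 half-lives.
t = n × t½ = 2.7932 × 85.049 ≈ 237.56 minutes.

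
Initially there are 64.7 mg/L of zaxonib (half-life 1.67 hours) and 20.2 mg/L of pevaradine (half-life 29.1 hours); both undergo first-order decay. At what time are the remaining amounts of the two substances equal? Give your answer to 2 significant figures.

3.0 hours

Set 64.7·(1/2)^(t/1.67) = 20.2·(1/2)^(t/29.1).
Taking log₂: log₂(64.7/20.2) = t·(1/1.67 − 1/29.1).
log₂(3.203) = 1.6794; 1/1.67 − 1/29.1 = 0.56444.
t = 1.6794 / 0.56444 ≈ 2.9754 hours.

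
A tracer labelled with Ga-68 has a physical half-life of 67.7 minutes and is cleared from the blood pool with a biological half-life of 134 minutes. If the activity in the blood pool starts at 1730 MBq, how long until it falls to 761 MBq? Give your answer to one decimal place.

53.3 minutes

1/t_eff = 1/t_phys + 1/t_biol = 1/67.7 + 1/134 = 0.022234 per minute.
t_eff = 67.7 × 134 / (67.7 + 134) ≈ 44.977 minutes.
n = log₂(1730/761) ≈ 1.1848; t = 1.1848 × 44.977 ≈ 53.289 minutes.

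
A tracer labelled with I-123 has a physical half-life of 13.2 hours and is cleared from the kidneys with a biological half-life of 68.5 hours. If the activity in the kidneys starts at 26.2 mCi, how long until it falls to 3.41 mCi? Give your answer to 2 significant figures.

33 hours

1/t_eff = 1/t_phys + 1/t_biol = 1/13.2 + 1/68.5 = 0.090356 per hour.
t_eff = 13.2 × 68.5 / (13.2 + 68.5) ≈ 11.067 hours.
n = log₂(26.2/3.41) ≈ 2.9417; t = 2.9417 × 11.067 ≈ 32.557 hours.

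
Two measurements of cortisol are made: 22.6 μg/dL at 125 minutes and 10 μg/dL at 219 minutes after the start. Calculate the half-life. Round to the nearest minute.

80 minutes

Over Δt = 219 − 125 = 94 minutes, the level fell by a factor of 22.6/10 ≈ 2.26.
n = log₂(2.26) ≈ 1.1763 half-lives, so t½ = 94/1.1763 ≈ 79.91 minutes.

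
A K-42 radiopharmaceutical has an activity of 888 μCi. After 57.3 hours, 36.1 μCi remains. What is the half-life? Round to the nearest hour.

A/A₀ = 36.1/888 ≈ 0.040653.
n = log₂(24.598) ≈ 4.6205 half-lives elapsed in 57.3 hours.
t½ = 57.3/4.6205 ≈ 12.401 hours.

12 hours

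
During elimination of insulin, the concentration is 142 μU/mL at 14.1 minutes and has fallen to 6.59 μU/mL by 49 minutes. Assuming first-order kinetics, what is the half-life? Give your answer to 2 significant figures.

Over Δt = 49 − 14.1 = 34.9 minutes, the level fell by a factor of 142/6.59 ≈ 21.548.
n = log₂(21.548) ≈ 4.4295 half-lives, so t½ = 34.9/4.4295 ≈ 7.879 minutes.

7.9 minutes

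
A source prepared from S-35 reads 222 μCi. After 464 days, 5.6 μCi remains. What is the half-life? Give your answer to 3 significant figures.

87.4 days

A/A₀ = 5.6/222 ≈ 0.025225.
n = log₂(39.643) ≈ 5.309 half-lives elapsed in 464 days.
t½ = 464/5.309 ≈ 87.399 days.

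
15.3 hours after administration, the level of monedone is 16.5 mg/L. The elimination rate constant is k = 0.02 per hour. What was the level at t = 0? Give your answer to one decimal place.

t½ = ln 2 / k = 0.69315 / 0.02 ≈ 34.657 hours.
Number of half-lives elapsed: n = 15.3/34.657 ≈ 0.44146.
A₀ = A × 2^n = 16.5 × 2^0.44146 = 16.5 × 1.358 ≈ 22.407 mg/L.

22.4 mg/L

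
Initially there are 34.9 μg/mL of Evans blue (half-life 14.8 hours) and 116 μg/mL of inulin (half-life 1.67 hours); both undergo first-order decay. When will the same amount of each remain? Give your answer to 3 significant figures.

3.26 hours

Set 34.9·(1/2)^(t/14.8) = 116·(1/2)^(t/1.67).
Taking log₂: log₂(34.9/116) = t·(1/14.8 − 1/1.67).
log₂(0.30086) = -1.7328; 1/14.8 − 1/1.67 = -0.53123.
t = -1.7328 / -0.53123 ≈ 3.2619 hours.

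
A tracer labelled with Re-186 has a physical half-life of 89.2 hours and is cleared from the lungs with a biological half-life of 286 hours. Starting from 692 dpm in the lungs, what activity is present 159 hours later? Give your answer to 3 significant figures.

1/t_eff = 1/t_phys + 1/t_biol = 1/89.2 + 1/286 = 0.014707 per hour.
t_eff = 89.2 × 286 / (89.2 + 286) ≈ 67.994 hours.
Remaining = 692 × (1/2)^(159/67.994) = 692 × (1/2)^2.3385 ≈ 136.82 dpm.

137 dpm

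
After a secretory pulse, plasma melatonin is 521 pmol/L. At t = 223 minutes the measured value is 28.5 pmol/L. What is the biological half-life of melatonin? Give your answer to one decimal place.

A/A₀ = 28.5/521 ≈ 0.054702.
n = log₂(18.281) ≈ 4.1922 half-lives elapsed in 223 minutes.
t½ = 223/4.1922 ≈ 53.193 minutes.

53.2 minutes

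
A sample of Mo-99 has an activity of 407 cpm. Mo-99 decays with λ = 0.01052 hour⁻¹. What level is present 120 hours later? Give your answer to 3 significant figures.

115 cpm

t½ = ln 2 / λ = 0.69315 / 0.01052 ≈ 65.889 hours.
Number of half-lives: n = 120/65.889 ≈ 1.8213.
Remaining = 407 × (1/2)^1.8213 = 407 × 0.28297 ≈ 115.17 cpm.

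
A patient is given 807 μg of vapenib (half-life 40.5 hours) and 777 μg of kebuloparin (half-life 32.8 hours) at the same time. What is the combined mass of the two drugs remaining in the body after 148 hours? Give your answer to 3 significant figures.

vapenib: 807 × (1/2)^(148/40.5) = 807 × (1/2)^3.6543 ≈ 64.093 μg.
kebuloparin: 777 × (1/2)^(148/32.8) = 777 × (1/2)^4.5122 ≈ 34.05 μg.
Total = 64.093 + 34.05 ≈ 98.143 μg.

98.1 μg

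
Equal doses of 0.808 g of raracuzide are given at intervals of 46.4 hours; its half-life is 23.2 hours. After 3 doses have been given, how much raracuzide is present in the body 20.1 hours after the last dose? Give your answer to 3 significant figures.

The 3 doses were given 112.9, 66.5, 20.1 hours ago.
Total = 0.808·(1/2)^(112.9/23.2) + 0.808·(1/2)^(66.5/23.2) + 0.808·(1/2)^(20.1/23.2)
      = 0.0277 + 0.1108 + 0.44321 ≈ 0.58171 g.

0.582 g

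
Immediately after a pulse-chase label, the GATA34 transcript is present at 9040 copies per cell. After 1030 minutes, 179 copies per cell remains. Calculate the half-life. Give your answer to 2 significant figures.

180 minutes

A/A₀ = 179/9040 ≈ 0.019801.
n = log₂(50.503) ≈ 5.6583 half-lives elapsed in 1030 minutes.
t½ = 1030/5.6583 ≈ 182.03 minutes.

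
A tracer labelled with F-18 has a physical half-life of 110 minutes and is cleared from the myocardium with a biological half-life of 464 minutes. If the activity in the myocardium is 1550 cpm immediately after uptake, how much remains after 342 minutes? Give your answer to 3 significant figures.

108 cpm

1/t_eff = 1/t_phys + 1/t_biol = 1/110 + 1/464 = 0.011246 per minute.
t_eff = 110 × 464 / (110 + 464) ≈ 88.92 minutes.
Remaining = 1550 × (1/2)^(342/88.92) = 1550 × (1/2)^3.8462 ≈ 107.78 cpm.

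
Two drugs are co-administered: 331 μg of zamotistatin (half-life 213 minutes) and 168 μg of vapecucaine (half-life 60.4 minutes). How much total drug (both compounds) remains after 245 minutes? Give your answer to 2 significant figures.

zamotistatin: 331 × (1/2)^(245/213) = 331 × (1/2)^1.1502 ≈ 149.13 μg.
vapecucaine: 168 × (1/2)^(245/60.4) = 168 × (1/2)^4.0563 ≈ 10.098 μg.
Total = 149.13 + 10.098 ≈ 159.23 μg.

160 μg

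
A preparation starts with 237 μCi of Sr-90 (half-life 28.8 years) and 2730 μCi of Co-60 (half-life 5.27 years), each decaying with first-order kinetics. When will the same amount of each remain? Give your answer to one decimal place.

Set 237·(1/2)^(t/28.8) = 2730·(1/2)^(t/5.27).
Taking log₂: log₂(237/2730) = t·(1/28.8 − 1/5.27).
log₂(0.086813) = -3.5259; 1/28.8 − 1/5.27 = -0.15503.
t = -3.5259 / -0.15503 ≈ 22.743 years.

22.7 years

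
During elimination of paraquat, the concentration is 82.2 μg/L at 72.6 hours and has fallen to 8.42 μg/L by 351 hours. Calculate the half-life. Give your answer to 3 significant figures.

Over Δt = 351 − 72.6 = 278.4 hours, the level fell by a factor of 82.2/8.42 ≈ 9.7625.
n = log₂(9.7625) ≈ 3.2872 half-lives, so t½ = 278.4/3.2872 ≈ 84.691 hours.

84.7 hours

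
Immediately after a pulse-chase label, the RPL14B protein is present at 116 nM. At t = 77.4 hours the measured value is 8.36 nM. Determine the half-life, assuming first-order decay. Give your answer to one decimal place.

20.4 hours

A/A₀ = 8.36/116 ≈ 0.072069.
n = log₂(13.876) ≈ 3.7945 half-lives elapsed in 77.4 hours.
t½ = 77.4/3.7945 ≈ 20.398 hours.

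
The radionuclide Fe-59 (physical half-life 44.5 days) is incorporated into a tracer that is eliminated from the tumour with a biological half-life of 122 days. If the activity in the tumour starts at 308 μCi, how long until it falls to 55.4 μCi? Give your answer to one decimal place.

80.7 days

1/t_eff = 1/t_phys + 1/t_biol = 1/44.5 + 1/122 = 0.030669 per day.
t_eff = 44.5 × 122 / (44.5 + 122) ≈ 32.607 days.
n = log₂(308/55.4) ≈ 2.475; t = 2.475 × 32.607 ≈ 80.7 days.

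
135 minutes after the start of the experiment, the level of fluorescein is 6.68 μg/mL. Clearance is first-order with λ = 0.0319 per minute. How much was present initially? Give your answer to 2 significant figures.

t½ = ln 2 / λ = 0.69315 / 0.0319 ≈ 21.729 minutes.
Number of half-lives elapsed: n = 135/21.729 ≈ 6.213.
A₀ = A × 2^n = 6.68 × 2^6.213 = 6.68 × 74.18 ≈ 495.53 μg/mL.

500 μg/mL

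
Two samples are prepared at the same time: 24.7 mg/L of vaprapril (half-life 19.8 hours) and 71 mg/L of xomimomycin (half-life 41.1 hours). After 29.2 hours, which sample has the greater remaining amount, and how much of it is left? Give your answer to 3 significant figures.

xomimomycin, 43.4 mg/L

vaprapril: 24.7 × (1/2)^1.4747 ≈ 8.887 mg/L.
xomimomycin: 71 × (1/2)^0.71046 ≈ 43.39 mg/L.
Xomimomycin has more remaining, at ≈ 43.39 mg/L.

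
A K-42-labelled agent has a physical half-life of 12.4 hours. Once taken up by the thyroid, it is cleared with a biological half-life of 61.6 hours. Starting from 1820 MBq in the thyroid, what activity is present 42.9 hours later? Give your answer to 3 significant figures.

1/t_eff = 1/t_phys + 1/t_biol = 1/12.4 + 1/61.6 = 0.096879 per hour.
t_eff = 12.4 × 61.6 / (12.4 + 61.6) ≈ 10.322 hours.
Remaining = 1820 × (1/2)^(42.9/10.322) = 1820 × (1/2)^4.1561 ≈ 102.08 MBq.

102 MBq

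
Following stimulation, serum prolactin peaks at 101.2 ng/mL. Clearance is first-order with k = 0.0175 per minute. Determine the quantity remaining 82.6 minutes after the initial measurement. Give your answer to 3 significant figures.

23.8 ng/mL

t½ = ln 2 / k = 0.69315 / 0.0175 ≈ 39.608 minutes.
Number of half-lives: n = 82.6/39.608 ≈ 2.0854.
Remaining = 101.2 × (1/2)^2.0854 = 101.2 × 0.23563 ≈ 23.846 ng/mL.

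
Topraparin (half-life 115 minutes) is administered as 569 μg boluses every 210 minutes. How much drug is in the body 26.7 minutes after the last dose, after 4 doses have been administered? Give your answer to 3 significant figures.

670 μg

The 4 doses were given 656.7, 446.7, 236.7, 26.7 minutes ago.
Total = 569·(1/2)^(656.7/115) + 569·(1/2)^(446.7/115) + 569·(1/2)^(236.7/115) + 569·(1/2)^(26.7/115)
      = 10.867 + 38.531 + 136.62 + 484.42 ≈ 670.44 μg.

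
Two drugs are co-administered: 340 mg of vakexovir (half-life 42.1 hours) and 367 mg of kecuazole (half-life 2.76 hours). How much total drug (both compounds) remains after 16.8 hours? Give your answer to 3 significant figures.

vakexovir: 340 × (1/2)^(16.8/42.1) = 340 × (1/2)^0.39905 ≈ 257.84 mg.
kecuazole: 367 × (1/2)^(16.8/2.76) = 367 × (1/2)^6.087 ≈ 5.399 mg.
Total = 257.84 + 5.399 ≈ 263.24 mg.

263 mg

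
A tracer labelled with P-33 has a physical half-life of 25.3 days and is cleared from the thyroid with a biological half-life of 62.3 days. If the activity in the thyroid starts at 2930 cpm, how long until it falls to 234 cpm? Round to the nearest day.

66 days

1/t_eff = 1/t_phys + 1/t_biol = 1/25.3 + 1/62.3 = 0.055577 per day.
t_eff = 25.3 × 62.3 / (25.3 + 62.3) ≈ 17.993 days.
n = log₂(2930/234) ≈ 3.6463; t = 3.6463 × 17.993 ≈ 65.608 days.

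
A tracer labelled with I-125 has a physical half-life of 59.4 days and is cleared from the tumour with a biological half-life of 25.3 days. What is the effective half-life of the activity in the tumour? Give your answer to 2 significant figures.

1/t_eff = 1/t_phys + 1/t_biol = 1/59.4 + 1/25.3 = 0.056361 per day.
t_eff = 59.4 × 25.3 / (59.4 + 25.3) ≈ 17.743 days.

18 days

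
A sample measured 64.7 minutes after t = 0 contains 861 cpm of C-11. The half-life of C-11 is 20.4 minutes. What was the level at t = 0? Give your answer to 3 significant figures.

7760 cpm

Number of half-lives elapsed: n = 64.7/20.4 ≈ 3.1716.
A₀ = A × 2^n = 861 × 2^3.1716 = 861 × 9.0103 ≈ 7757.8 cpm.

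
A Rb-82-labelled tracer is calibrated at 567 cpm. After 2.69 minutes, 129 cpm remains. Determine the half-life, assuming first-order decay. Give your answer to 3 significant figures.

A/A₀ = 129/567 ≈ 0.22751.
n = log₂(4.3953) ≈ 2.136 half-lives elapsed in 2.69 minutes.
t½ = 2.69/2.136 ≈ 1.2594 minutes.

1.26 minutes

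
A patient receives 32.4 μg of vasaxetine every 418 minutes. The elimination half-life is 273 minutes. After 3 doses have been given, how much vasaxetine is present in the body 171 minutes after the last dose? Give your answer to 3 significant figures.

30.8 μg

The 3 doses were given 1007, 589, 171 minutes ago.
Total = 32.4·(1/2)^(1007/273) + 32.4·(1/2)^(589/273) + 32.4·(1/2)^(171/273)
      = 2.5128 + 7.2622 + 20.989 ≈ 30.764 μg.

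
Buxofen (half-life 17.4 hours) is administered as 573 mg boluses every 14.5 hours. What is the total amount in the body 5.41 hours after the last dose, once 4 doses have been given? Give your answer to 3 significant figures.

The 4 doses were given 48.91, 34.41, 19.91, 5.41 hours ago.
Total = 573·(1/2)^(48.91/17.4) + 573·(1/2)^(34.41/17.4) + 573·(1/2)^(19.91/17.4) + 573·(1/2)^(5.41/17.4)
      = 81.655 + 145.49 + 259.24 + 461.91 ≈ 948.3 mg.

948 mg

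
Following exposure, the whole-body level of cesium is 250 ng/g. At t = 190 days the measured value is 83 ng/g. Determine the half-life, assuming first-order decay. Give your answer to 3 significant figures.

119 days

A/A₀ = 83/250 ≈ 0.332.
n = log₂(3.012) ≈ 1.5907 half-lives elapsed in 190 days.
t½ = 190/1.5907 ≈ 119.44 days.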